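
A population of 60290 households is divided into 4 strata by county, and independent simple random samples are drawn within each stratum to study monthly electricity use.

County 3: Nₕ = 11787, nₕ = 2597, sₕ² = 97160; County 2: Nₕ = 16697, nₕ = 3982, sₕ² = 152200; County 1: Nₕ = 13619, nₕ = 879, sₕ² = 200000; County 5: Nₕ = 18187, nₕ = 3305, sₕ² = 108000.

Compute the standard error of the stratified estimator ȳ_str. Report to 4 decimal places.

4.0794

Var(ȳ_str) = Σₕ Wₕ²(1 − fₕ)sₕ²/nₕ with Wₕ = Nₕ/N, N = 60290.
County 3: Wₕ = 0.19550506; term = 0.19550506²·(1 − 0.22032748)·97160/2597 = 1.1149202.
County 2: Wₕ = 0.27694477; term = 0.27694477²·(1 − 0.23848596)·152200/3982 = 2.2324289.
County 1: Wₕ = 0.22589152; term = 0.22589152²·(1 − 0.06454218)·200000/879 = 10.860885.
County 5: Wₕ = 0.30165865; term = 0.30165865²·(1 − 0.18172321)·108000/3305 = 2.4332352.
Sum = 16.641469.
SE = √(16.641469) = 4.0794.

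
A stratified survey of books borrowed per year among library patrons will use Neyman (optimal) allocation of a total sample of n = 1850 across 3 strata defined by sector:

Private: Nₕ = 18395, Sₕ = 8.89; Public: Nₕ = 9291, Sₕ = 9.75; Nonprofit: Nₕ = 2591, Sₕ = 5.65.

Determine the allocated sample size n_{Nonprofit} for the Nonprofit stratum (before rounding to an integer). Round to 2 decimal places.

Neyman allocation: nₕ = n·NₕSₕ / Σⱼ NⱼSⱼ.
Σ NⱼSⱼ = 18395·8.89 + 9291·9.75 + 2591·5.65 = 268757.95.
n_{Nonprofit} = 1850·2591·5.65 / 268757.95 = 100.77.

100.77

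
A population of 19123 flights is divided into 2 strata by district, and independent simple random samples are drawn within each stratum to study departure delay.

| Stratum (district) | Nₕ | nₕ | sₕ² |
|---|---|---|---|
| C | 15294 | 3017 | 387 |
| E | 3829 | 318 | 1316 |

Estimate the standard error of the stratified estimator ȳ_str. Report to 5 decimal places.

0.46690

Var(ȳ_str) = Σₕ Wₕ²(1 − fₕ)sₕ²/nₕ with Wₕ = Nₕ/N, N = 19123.
C: Wₕ = 0.79976991; term = 0.79976991²·(1 − 0.19726690)·387/3017 = 0.065862308.
E: Wₕ = 0.20023009; term = 0.20023009²·(1 − 0.08305040)·1316/318 = 0.15213632.
Sum = 0.21799863.
SE = √(0.21799863) = 0.46690.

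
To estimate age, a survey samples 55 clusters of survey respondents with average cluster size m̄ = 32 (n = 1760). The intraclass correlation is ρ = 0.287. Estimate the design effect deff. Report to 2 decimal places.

deff = 1 + (32 − 1)·0.287 = 1 + 8.897 = 9.897.

9.90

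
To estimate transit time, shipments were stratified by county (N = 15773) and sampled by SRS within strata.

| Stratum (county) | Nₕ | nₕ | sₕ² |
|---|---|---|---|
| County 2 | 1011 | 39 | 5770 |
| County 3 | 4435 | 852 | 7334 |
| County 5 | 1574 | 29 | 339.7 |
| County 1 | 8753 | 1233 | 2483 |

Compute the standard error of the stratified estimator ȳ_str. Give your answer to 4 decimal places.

1.3347

Var(ȳ_str) = Σₕ Wₕ²(1 − fₕ)sₕ²/nₕ with Wₕ = Nₕ/N, N = 15773.
County 2: Wₕ = 0.06409687; term = 0.06409687²·(1 − 0.03857567)·5770/39 = 0.58438629.
County 3: Wₕ = 0.28117669; term = 0.28117669²·(1 − 0.19210823)·7334/852 = 0.54981064.
County 5: Wₕ = 0.09979078; term = 0.09979078²·(1 − 0.01842440)·339.7/29 = 0.11449912.
County 1: Wₕ = 0.55493565; term = 0.55493565²·(1 − 0.14086599)·2483/1233 = 0.53279459.
Sum = 1.7814906.
SE = √(1.7814906) = 1.3347.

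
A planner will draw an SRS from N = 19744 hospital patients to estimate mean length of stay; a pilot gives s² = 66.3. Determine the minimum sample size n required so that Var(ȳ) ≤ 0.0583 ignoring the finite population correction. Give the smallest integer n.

1138

Without fpc, n₀ = s²/D = 66.3/0.0583 = 1137.2213.
Rounding up, n = 1138.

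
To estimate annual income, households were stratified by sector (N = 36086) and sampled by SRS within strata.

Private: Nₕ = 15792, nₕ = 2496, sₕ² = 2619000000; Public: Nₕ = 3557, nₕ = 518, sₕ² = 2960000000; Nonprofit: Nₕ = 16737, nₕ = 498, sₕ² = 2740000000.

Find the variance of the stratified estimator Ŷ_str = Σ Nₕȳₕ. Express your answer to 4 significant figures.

1.777 × 10^15

Var(Ŷ_str) = Σₕ Nₕ²(1 − fₕ)sₕ²/nₕ.
Private: 15792²·(1 − 2496/15792)·2619000000/2496 = 2.2031753 × 10^14.
Public: 3557²·(1 − 518/3557)·2960000000/518 = 6.1769846 × 10^13.
Nonprofit: 16737²·(1 − 498/16737)·2740000000/498 = 1.4954026 × 10^15.
Sum = 1.77749 × 10^15.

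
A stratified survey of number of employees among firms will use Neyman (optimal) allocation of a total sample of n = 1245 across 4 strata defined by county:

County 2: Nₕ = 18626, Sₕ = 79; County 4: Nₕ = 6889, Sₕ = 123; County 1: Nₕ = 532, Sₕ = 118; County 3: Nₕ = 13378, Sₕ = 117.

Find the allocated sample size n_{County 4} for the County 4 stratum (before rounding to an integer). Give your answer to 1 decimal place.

267.3

Neyman allocation: nₕ = n·NₕSₕ / Σⱼ NⱼSⱼ.
Σ NⱼSⱼ = 18626·79 + 6889·123 + 532·118 + 13378·117 = 3.946803 × 10^6.
n_{County 4} = 1245·6889·123 / (3.946803 × 10^6) = 267.3.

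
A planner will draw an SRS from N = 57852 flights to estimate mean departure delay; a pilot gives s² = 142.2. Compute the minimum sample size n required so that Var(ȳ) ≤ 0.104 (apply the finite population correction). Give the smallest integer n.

Without fpc, n₀ = s²/D = 142.2/0.104 = 1367.3077.
With fpc, (1 − n/N)·s²/n ≤ D requires n ≥ n₀/(1 + n₀/N) = 1367.3077/(1 + 1367.3077/57852) = 1335.7381.
Rounding up, n = 1336.

1336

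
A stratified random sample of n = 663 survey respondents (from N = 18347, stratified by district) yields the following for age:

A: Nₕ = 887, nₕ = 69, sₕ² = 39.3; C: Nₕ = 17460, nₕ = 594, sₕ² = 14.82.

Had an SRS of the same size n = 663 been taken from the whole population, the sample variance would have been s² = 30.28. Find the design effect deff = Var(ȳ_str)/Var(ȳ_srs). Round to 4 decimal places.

Var(ȳ_str) = Σ Wₕ²(1−fₕ)sₕ²/nₕ with Wₕ = Nₕ/18347:
  A: (887/18347)²·(1−69/887)·39.3/69 = 0.0012276944
  C: (17460/18347)²·(1−594/17460)·14.82/594 = 0.021826695
  → Var(ȳ_str) = 0.023054389.
Var(ȳ_srs) = (1 − 663/18347)·30.28/663 = 0.044020785.
deff = 0.023054389 / 0.044020785 = 0.5237.

0.5237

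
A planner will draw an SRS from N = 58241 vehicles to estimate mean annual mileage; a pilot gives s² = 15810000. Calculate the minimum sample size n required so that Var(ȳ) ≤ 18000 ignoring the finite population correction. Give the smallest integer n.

Without fpc, n₀ = s²/D = 15810000/18000 = 878.3333.
Rounding up, n = 879.

879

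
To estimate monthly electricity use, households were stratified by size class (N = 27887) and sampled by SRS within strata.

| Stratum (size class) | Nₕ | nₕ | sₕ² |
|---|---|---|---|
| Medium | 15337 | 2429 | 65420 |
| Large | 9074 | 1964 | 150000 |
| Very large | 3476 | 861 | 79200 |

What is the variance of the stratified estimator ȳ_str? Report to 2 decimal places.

14.27

Var(ȳ_str) = Σₕ Wₕ²(1 − fₕ)sₕ²/nₕ with Wₕ = Nₕ/N, N = 27887.
Medium: Wₕ = 0.54996952; term = 0.54996952²·(1 − 0.15837517)·65420/2429 = 6.8561262.
Large: Wₕ = 0.32538459; term = 0.32538459²·(1 − 0.21644258)·150000/1964 = 6.3359911.
Very large: Wₕ = 0.12464589; term = 0.12464589²·(1 − 0.24769850)·79200/861 = 1.0751521.
Sum = 14.267269.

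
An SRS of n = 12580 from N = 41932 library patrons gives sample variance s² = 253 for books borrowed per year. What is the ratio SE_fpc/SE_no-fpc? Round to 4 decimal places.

0.8367

f = n/N = 12580/41932 = 0.30000954.
SE_no-fpc = √(s²/n) = 0.14181427; SE_fpc = √((1−f)s²/n) = 0.11864952.
Ratio = √(1−f) = 0.83665433.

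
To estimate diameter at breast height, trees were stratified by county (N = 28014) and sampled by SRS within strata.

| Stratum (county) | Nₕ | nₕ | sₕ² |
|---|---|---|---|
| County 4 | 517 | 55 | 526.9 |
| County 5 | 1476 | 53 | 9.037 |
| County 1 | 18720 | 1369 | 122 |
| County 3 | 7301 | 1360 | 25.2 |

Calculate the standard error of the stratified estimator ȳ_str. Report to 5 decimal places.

Var(ȳ_str) = Σₕ Wₕ²(1 − fₕ)sₕ²/nₕ with Wₕ = Nₕ/N, N = 28014.
County 4: Wₕ = 0.01845506; term = 0.01845506²·(1 − 0.10638298)·526.9/55 = 0.0029157332.
County 5: Wₕ = 0.05268794; term = 0.05268794²·(1 − 0.03590786)·9.037/53 = 4.5634093 × 10^-4.
County 1: Wₕ = 0.66823731; term = 0.66823731²·(1 − 0.07313034)·122/1369 = 0.03688387.
County 3: Wₕ = 0.26061969; term = 0.26061969²·(1 − 0.18627585)·25.2/1360 = 0.0010241257.
Sum = 0.04128007.
SE = √(0.04128007) = 0.20317.

0.20317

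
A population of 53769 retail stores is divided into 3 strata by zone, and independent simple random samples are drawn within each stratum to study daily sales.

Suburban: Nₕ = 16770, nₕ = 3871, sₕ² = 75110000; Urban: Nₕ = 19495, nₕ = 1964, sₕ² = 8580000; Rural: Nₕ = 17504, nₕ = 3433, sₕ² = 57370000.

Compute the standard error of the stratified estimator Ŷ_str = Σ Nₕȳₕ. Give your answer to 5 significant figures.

3.1315 × 10^6

Var(Ŷ_str) = Σₕ Nₕ²(1 − fₕ)sₕ²/nₕ.
Suburban: 16770²·(1 − 3871/16770)·75110000/3871 = 4.197239 × 10^12.
Urban: 19495²·(1 − 1964/19495)·8580000/1964 = 1.4930548 × 10^12.
Rural: 17504²·(1 − 3433/17504)·57370000/3433 = 4.1159806 × 10^12.
Sum = 9.8062744 × 10^12.
SE = √(9.8062744 × 10^12) = 3.1315 × 10^6.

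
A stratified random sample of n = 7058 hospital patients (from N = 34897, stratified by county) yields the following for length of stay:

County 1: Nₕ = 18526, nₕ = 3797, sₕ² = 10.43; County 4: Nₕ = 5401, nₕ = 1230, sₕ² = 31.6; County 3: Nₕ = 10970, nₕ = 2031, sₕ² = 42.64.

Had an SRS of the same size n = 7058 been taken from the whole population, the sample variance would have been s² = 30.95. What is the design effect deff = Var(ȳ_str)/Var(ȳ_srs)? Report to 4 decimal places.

Var(ȳ_str) = Σ Wₕ²(1−fₕ)sₕ²/nₕ with Wₕ = Nₕ/34897:
  County 1: (18526/34897)²·(1−3797/18526)·10.43/3797 = 6.1549205 × 10^-4
  County 4: (5401/34897)²·(1−1230/5401)·31.6/1230 = 4.7524784 × 10^-4
  County 3: (10970/34897)²·(1−2031/10970)·42.64/2031 = 0.0016905447
  → Var(ȳ_str) = 0.0027812846.
Var(ȳ_srs) = (1 − 7058/34897)·30.95/7058 = 0.0034981992.
deff = 0.0027812846 / 0.0034981992 = 0.7951.

0.7951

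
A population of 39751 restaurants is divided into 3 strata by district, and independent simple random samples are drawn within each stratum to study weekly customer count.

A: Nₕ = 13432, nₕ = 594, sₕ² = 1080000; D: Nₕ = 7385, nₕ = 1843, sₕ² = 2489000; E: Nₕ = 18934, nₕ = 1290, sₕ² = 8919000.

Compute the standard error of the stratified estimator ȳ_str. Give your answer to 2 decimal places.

Var(ȳ_str) = Σₕ Wₕ²(1 − fₕ)sₕ²/nₕ with Wₕ = Nₕ/N, N = 39751.
A: Wₕ = 0.33790345; term = 0.33790345²·(1 − 0.04422275)·1080000/594 = 198.41717.
D: Wₕ = 0.18578149; term = 0.18578149²·(1 − 0.24955992)·2489000/1843 = 34.980053.
E: Wₕ = 0.47631506; term = 0.47631506²·(1 − 0.06813140)·8919000/1290 = 1461.7387.
Sum = 1695.1359.
SE = √(1695.1359) = 41.17.

41.17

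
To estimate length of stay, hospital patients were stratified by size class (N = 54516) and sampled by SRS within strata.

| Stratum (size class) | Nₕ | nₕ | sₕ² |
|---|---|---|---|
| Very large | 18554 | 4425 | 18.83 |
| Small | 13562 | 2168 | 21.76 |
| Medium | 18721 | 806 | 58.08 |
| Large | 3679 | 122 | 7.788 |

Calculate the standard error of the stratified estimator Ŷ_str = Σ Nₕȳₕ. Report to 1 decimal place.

5260.2

Var(Ŷ_str) = Σₕ Nₕ²(1 − fₕ)sₕ²/nₕ.
Very large: 18554²·(1 − 4425/18554)·18.83/4425 = 1.1155422 × 10^6.
Small: 13562²·(1 − 2168/13562)·21.76/2168 = 1.5509563 × 10^6.
Medium: 18721²·(1 − 806/18721)·58.08/806 = 2.4167817 × 10^7.
Large: 3679²·(1 − 122/3679)·7.788/122 = 835371.71.
Sum = 2.7669687 × 10^7.
SE = √(2.7669687 × 10^7) = 5260.2.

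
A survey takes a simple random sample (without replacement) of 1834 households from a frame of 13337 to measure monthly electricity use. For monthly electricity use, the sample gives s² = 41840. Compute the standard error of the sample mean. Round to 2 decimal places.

Under SRS without replacement, Var(ȳ) = (1 − f)·s²/n with f = n/N = 1834/13337 = 0.13751218.
Var(ȳ) = (1 − 0.13751218)·41840/1834 = 0.86248782·22.813522 = 19.676385.
SE(ȳ) = √(19.676385) = 4.44.

4.44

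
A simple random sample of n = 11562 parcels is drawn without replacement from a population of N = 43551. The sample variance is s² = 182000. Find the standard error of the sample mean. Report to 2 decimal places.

Under SRS without replacement, Var(ȳ) = (1 − f)·s²/n with f = n/N = 11562/43551 = 0.26548185.
Var(ȳ) = (1 − 0.26548185)·182000/11562 = 0.73451815·15.741221 = 11.562213.
SE(ȳ) = √(11.562213) = 3.40.

3.40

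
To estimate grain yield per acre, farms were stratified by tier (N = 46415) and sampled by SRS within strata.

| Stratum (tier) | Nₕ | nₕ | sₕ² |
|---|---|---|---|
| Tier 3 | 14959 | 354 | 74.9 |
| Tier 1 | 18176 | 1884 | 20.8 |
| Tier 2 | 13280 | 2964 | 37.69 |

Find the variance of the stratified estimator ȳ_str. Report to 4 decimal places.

Var(ȳ_str) = Σₕ Wₕ²(1 − fₕ)sₕ²/nₕ with Wₕ = Nₕ/N, N = 46415.
Tier 3: Wₕ = 0.32228805; term = 0.32228805²·(1 − 0.02366468)·74.9/354 = 0.02145685.
Tier 1: Wₕ = 0.39159754; term = 0.39159754²·(1 − 0.10365317)·20.8/1884 = 0.001517534.
Tier 2: Wₕ = 0.28611440; term = 0.28611440²·(1 − 0.22319277)·37.69/2964 = 8.0861285 × 10^-4.
Sum = 0.023782997.

0.0238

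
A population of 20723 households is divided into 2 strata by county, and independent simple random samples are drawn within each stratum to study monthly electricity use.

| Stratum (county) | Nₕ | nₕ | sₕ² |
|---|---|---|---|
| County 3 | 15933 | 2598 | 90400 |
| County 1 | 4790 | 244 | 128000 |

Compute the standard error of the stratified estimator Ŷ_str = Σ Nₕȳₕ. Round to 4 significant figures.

Var(Ŷ_str) = Σₕ Nₕ²(1 − fₕ)sₕ²/nₕ.
County 3: 15933²·(1 − 2598/15933)·90400/2598 = 7.3929856 × 10^9.
County 1: 4790²·(1 − 244/4790)·128000/244 = 1.1423129 × 10^10.
Sum = 1.8816115 × 10^10.
SE = √(1.8816115 × 10^10) = 137200.

137200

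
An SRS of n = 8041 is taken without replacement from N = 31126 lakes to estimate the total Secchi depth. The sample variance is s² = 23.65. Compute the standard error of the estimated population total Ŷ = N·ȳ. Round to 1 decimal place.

Var(Ŷ) = N²·Var(ȳ) = N²·(1 − n/N)·s²/n.
f = 8041/31126 = 0.25833708; Var(ȳ) = 0.74166292·23.65/8041 = 0.0021813615.
Var(Ŷ) = 31126² · 0.0021813615 = 2.1133638 × 10^6.
SE(Ŷ) = √(2.1133638 × 10^6) = 1453.7.

1453.7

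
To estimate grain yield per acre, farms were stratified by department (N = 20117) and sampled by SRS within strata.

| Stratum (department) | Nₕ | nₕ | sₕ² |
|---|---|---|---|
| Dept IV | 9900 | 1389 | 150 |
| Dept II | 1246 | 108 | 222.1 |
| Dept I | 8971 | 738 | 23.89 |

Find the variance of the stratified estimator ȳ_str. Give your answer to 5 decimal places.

Var(ȳ_str) = Σₕ Wₕ²(1 − fₕ)sₕ²/nₕ with Wₕ = Nₕ/N, N = 20117.
Dept IV: Wₕ = 0.49212109; term = 0.49212109²·(1 − 0.14030303)·150/1389 = 0.022484248.
Dept II: Wₕ = 0.06193766; term = 0.06193766²·(1 − 0.08667737)·222.1/108 = 0.0072054096.
Dept I: Wₕ = 0.44594124; term = 0.44594124²·(1 − 0.08226508)·23.89/738 = 0.005907889.
Sum = 0.035597547.

0.03560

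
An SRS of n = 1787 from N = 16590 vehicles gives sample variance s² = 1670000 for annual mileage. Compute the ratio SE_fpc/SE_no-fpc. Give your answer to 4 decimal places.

0.9446

f = n/N = 1787/16590 = 0.10771549.
SE_no-fpc = √(s²/n) = 30.570037; SE_fpc = √((1−f)s²/n) = 28.876705.
Ratio = √(1−f) = 0.94460812.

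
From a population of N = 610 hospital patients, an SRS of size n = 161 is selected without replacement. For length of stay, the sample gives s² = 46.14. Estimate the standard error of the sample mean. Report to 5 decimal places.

0.45929

Under SRS without replacement, Var(ȳ) = (1 − f)·s²/n with f = n/N = 161/610 = 0.26393443.
Var(ȳ) = (1 − 0.26393443)·46.14/161 = 0.73606557·0.28658385 = 0.21094451.
SE(ȳ) = √(0.21094451) = 0.45929.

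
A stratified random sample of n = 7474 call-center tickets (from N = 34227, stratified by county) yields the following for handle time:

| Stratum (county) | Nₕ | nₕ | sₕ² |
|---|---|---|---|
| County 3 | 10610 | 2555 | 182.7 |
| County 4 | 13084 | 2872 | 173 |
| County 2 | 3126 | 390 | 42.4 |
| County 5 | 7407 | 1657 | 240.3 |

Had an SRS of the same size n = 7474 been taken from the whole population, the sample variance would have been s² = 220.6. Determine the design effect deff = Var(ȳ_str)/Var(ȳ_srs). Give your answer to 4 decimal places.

0.7869

Var(ȳ_str) = Σ Wₕ²(1−fₕ)sₕ²/nₕ with Wₕ = Nₕ/34227:
  County 3: (10610/34227)²·(1−2555/10610)·182.7/2555 = 0.0052166404
  County 4: (13084/34227)²·(1−2872/13084)·173/2872 = 0.0068702943
  County 2: (3126/34227)²·(1−390/3126)·42.4/390 = 7.9372242 × 10^-4
  County 5: (7407/34227)²·(1−1657/7407)·240.3/1657 = 0.0052723445
  → Var(ȳ_str) = 0.018153002.
Var(ȳ_srs) = (1 − 7474/34227)·220.6/7474 = 0.02307045.
deff = 0.018153002 / 0.02307045 = 0.7869.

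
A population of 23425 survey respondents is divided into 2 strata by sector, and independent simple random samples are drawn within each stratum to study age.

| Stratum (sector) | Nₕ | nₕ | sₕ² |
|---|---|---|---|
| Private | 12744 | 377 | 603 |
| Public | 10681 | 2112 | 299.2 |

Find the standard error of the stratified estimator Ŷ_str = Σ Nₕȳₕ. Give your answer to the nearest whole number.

Var(Ŷ_str) = Σₕ Nₕ²(1 − fₕ)sₕ²/nₕ.
Private: 12744²·(1 − 377/12744)·603/377 = 2.5208447 × 10^8.
Public: 10681²·(1 − 2112/10681)·299.2/2112 = 1.2966111 × 10^7.
Sum = 2.6505058 × 10^8.
SE = √(2.6505058 × 10^8) = 16280.

16280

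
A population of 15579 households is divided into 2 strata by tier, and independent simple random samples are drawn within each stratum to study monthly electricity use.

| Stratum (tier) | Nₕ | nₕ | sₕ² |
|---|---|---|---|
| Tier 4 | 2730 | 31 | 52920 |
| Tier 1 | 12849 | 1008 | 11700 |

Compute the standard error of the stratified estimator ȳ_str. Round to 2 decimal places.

7.69

Var(ȳ_str) = Σₕ Wₕ²(1 − fₕ)sₕ²/nₕ with Wₕ = Nₕ/N, N = 15579.
Tier 4: Wₕ = 0.17523589; term = 0.17523589²·(1 − 0.01135531)·52920/31 = 51.825621.
Tier 1: Wₕ = 0.82476411; term = 0.82476411²·(1 − 0.07844968)·11700/1008 = 7.2761876.
Sum = 59.101809.
SE = √(59.101809) = 7.69.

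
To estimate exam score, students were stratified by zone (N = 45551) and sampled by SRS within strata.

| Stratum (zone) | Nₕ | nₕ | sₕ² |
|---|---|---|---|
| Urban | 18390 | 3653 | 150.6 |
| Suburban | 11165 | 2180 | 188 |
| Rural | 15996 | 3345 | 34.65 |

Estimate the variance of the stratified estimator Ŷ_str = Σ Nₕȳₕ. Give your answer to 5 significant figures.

Var(Ŷ_str) = Σₕ Nₕ²(1 − fₕ)sₕ²/nₕ.
Urban: 18390²·(1 − 3653/18390)·150.6/3653 = 1.1172905 × 10^7.
Suburban: 11165²·(1 − 2180/11165)·188/2180 = 8.6512361 × 10^6.
Rural: 15996²·(1 − 3345/15996)·34.65/3345 = 2.0962514 × 10^6.
Sum = 2.1920393 × 10^7.

2.1920 × 10^7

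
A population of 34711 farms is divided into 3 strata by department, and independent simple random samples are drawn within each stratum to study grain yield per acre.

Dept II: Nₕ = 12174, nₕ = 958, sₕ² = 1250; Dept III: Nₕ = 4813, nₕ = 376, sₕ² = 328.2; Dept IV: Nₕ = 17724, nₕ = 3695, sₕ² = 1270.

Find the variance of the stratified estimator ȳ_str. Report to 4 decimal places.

0.2343

Var(ȳ_str) = Σₕ Wₕ²(1 − fₕ)sₕ²/nₕ with Wₕ = Nₕ/N, N = 34711.
Dept II: Wₕ = 0.35072455; term = 0.35072455²·(1 − 0.07869230)·1250/958 = 0.1478705.
Dept III: Wₕ = 0.13865921; term = 0.13865921²·(1 − 0.07812175)·328.2/376 = 0.015471121.
Dept IV: Wₕ = 0.51061623; term = 0.51061623²·(1 − 0.20847439)·1270/3695 = 0.070932209.
Sum = 0.23427383.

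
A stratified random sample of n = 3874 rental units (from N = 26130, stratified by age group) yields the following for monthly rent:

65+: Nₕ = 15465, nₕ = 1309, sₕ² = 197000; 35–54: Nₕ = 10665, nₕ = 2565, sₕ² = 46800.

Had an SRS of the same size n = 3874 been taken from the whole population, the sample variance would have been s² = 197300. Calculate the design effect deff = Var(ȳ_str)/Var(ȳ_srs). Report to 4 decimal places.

1.1656

Var(ȳ_str) = Σ Wₕ²(1−fₕ)sₕ²/nₕ with Wₕ = Nₕ/26130:
  65+: (15465/26130)²·(1−1309/15465)·197000/1309 = 48.254547
  35–54: (10665/26130)²·(1−2565/10665)·46800/2565 = 2.308477
  → Var(ȳ_str) = 50.563024.
Var(ȳ_srs) = (1 − 3874/26130)·197300/3874 = 43.378564.
deff = 50.563024 / 43.378564 = 1.1656.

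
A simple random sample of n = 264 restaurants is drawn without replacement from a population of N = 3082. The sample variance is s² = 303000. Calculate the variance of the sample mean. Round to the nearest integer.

1049

Under SRS without replacement, Var(ȳ) = (1 − f)·s²/n with f = n/N = 264/3082 = 0.08565866.
Var(ȳ) = (1 − 0.08565866)·303000/264 = 0.91434134·1147.7273 = 1049.4145.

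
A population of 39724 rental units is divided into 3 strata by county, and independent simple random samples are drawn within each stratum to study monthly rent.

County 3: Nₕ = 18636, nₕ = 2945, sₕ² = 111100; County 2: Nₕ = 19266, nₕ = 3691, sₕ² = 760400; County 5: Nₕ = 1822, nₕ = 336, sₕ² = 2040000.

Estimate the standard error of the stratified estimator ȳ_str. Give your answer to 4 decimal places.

7.5222

Var(ȳ_str) = Σₕ Wₕ²(1 − fₕ)sₕ²/nₕ with Wₕ = Nₕ/N, N = 39724.
County 3: Wₕ = 0.46913705; term = 0.46913705²·(1 − 0.15802747)·111100/2945 = 6.9907881.
County 2: Wₕ = 0.48499648; term = 0.48499648²·(1 − 0.19158102)·760400/3691 = 39.175246.
County 5: Wₕ = 0.04586648; term = 0.04586648²·(1 − 0.18441273)·2040000/336 = 10.417227.
Sum = 56.583261.
SE = √(56.583261) = 7.5222.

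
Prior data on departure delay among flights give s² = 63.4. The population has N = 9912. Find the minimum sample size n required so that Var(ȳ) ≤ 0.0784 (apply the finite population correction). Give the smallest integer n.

748

Without fpc, n₀ = s²/D = 63.4/0.0784 = 808.6735.
With fpc, (1 − n/N)·s²/n ≤ D requires n ≥ n₀/(1 + n₀/N) = 808.6735/(1 + 808.6735/9912) = 747.6743.
Rounding up, n = 748.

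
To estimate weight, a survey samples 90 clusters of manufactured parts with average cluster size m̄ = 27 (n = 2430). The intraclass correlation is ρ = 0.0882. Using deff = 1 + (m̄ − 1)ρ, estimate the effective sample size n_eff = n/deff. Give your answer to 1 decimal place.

737.9

deff = 1 + (27 − 1)·0.0882 = 1 + 2.2932 = 3.2932.
n_eff = 2430 / 3.2932 = 737.9.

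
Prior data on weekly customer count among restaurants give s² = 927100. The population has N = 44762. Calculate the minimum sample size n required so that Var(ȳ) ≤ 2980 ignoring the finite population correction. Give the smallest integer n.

312

Without fpc, n₀ = s²/D = 927100/2980 = 311.1074.
Rounding up, n = 312.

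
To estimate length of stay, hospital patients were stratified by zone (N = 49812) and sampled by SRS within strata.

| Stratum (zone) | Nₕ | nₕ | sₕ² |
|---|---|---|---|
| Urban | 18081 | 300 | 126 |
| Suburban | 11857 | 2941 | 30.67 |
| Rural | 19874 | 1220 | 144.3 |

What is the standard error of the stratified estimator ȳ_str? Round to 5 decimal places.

Var(ȳ_str) = Σₕ Wₕ²(1 − fₕ)sₕ²/nₕ with Wₕ = Nₕ/N, N = 49812.
Urban: Wₕ = 0.36298482; term = 0.36298482²·(1 − 0.01659200)·126/300 = 0.054420178.
Suburban: Wₕ = 0.23803501; term = 0.23803501²·(1 − 0.24803913)·30.67/2941 = 4.4431981 × 10^-4.
Rural: Wₕ = 0.39898017; term = 0.39898017²·(1 − 0.06138674)·144.3/1220 = 0.017672411.
Sum = 0.072536909.
SE = √(0.072536909) = 0.26933.

0.26933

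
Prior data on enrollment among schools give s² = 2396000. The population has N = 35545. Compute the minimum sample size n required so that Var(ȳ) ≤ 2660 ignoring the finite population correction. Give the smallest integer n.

901

Without fpc, n₀ = s²/D = 2396000/2660 = 900.7519.
Rounding up, n = 901.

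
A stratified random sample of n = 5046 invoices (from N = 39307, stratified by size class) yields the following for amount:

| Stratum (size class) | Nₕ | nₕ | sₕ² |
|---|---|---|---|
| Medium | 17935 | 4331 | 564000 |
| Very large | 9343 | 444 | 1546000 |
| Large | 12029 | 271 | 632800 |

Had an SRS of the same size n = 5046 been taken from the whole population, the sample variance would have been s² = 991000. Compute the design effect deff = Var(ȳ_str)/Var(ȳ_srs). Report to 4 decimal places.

Var(ȳ_str) = Σ Wₕ²(1−fₕ)sₕ²/nₕ with Wₕ = Nₕ/39307:
  Medium: (17935/39307)²·(1−4331/17935)·564000/4331 = 20.564546
  Very large: (9343/39307)²·(1−444/9343)·1546000/444 = 187.37614
  Large: (12029/39307)²·(1−271/12029)·632800/271 = 213.75701
  → Var(ȳ_str) = 421.6977.
Var(ȳ_srs) = (1 − 5046/39307)·991000/5046 = 171.18139.
deff = 421.6977 / 171.18139 = 2.4635.

2.4635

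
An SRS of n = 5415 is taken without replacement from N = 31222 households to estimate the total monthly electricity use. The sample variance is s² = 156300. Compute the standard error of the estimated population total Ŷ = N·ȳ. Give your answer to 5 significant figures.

152500

Var(Ŷ) = N²·Var(ȳ) = N²·(1 − n/N)·s²/n.
f = 5415/31222 = 0.17343540; Var(ȳ) = 0.82656460·156300/5415 = 23.85818.
Var(Ŷ) = 31222² · 23.85818 = 2.3257271 × 10^10.
SE(Ŷ) = √(2.3257271 × 10^10) = 152500.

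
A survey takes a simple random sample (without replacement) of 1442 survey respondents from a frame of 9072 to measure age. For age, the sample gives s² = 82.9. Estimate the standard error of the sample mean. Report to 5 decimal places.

0.21989

Under SRS without replacement, Var(ȳ) = (1 − f)·s²/n with f = n/N = 1442/9072 = 0.15895062.
Var(ȳ) = (1 − 0.15895062)·82.9/1442 = 0.84104938·0.057489598 = 0.048351591.
SE(ȳ) = √(0.048351591) = 0.21989.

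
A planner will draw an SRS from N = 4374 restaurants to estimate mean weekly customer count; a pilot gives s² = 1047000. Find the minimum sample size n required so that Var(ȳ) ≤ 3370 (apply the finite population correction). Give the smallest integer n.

291

Without fpc, n₀ = s²/D = 1047000/3370 = 310.6825.
With fpc, (1 − n/N)·s²/n ≤ D requires n ≥ n₀/(1 + n₀/N) = 310.6825/(1 + 310.6825/4374) = 290.0784.
Rounding up, n = 291.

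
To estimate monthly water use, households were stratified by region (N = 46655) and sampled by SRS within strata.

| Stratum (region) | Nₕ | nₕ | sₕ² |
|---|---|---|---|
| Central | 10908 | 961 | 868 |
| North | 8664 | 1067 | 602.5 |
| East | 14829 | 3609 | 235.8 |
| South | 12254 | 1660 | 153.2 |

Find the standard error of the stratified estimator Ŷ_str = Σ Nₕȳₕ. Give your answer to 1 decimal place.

Var(Ŷ_str) = Σₕ Nₕ²(1 − fₕ)sₕ²/nₕ.
Central: 10908²·(1 − 961/10908)·868/961 = 9.8001694 × 10^7.
North: 8664²·(1 − 1067/8664)·602.5/1067 = 3.7166632 × 10^7.
East: 14829²·(1 − 3609/14829)·235.8/3609 = 1.0870803 × 10^7.
South: 12254²·(1 − 1660/12254)·153.2/1660 = 1.1980875 × 10^7.
Sum = 1.5802 × 10^8.
SE = √(1.5802 × 10^8) = 12570.6.

12570.6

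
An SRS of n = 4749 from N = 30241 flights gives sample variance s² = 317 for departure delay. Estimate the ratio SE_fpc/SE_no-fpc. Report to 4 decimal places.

f = n/N = 4749/30241 = 0.15703846.
SE_no-fpc = √(s²/n) = 0.25836195; SE_fpc = √((1−f)s²/n) = 0.23720969.
Ratio = √(1−f) = 0.91812937.

0.9181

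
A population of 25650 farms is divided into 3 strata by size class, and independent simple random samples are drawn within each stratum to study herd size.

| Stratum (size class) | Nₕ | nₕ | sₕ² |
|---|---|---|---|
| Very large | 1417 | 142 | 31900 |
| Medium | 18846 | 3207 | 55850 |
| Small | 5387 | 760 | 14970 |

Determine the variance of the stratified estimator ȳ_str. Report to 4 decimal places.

Var(ȳ_str) = Σₕ Wₕ²(1 − fₕ)sₕ²/nₕ with Wₕ = Nₕ/N, N = 25650.
Very large: Wₕ = 0.05524366; term = 0.05524366²·(1 − 0.10021171)·31900/142 = 0.61688986.
Medium: Wₕ = 0.73473684; term = 0.73473684²·(1 − 0.17016874)·55850/3207 = 7.8014916.
Small: Wₕ = 0.21001949; term = 0.21001949²·(1 − 0.14108038)·14970/760 = 0.74624244.
Sum = 9.1646239.

9.1646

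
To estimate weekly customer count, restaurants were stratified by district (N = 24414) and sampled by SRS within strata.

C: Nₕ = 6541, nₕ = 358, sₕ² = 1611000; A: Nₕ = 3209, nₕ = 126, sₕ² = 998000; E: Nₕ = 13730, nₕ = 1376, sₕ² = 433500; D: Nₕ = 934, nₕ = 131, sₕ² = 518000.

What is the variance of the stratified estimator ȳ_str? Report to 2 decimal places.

Var(ȳ_str) = Σₕ Wₕ²(1 − fₕ)sₕ²/nₕ with Wₕ = Nₕ/N, N = 24414.
C: Wₕ = 0.26792005; term = 0.26792005²·(1 − 0.05473169)·1611000/358 = 305.33601.
A: Wₕ = 0.13144098; term = 0.13144098²·(1 − 0.03926457)·998000/126 = 131.4696.
E: Wₕ = 0.56238224; term = 0.56238224²·(1 − 0.10021850)·433500/1376 = 89.654258.
D: Wₕ = 0.03825674; term = 0.03825674²·(1 − 0.14025696)·518000/131 = 4.9755719.
Sum = 531.43544.

531.44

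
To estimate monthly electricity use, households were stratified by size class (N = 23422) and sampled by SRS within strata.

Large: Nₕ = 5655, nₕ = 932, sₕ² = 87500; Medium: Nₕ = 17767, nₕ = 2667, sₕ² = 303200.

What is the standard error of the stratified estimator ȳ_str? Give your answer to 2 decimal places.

Var(ȳ_str) = Σₕ Wₕ²(1 − fₕ)sₕ²/nₕ with Wₕ = Nₕ/N, N = 23422.
Large: Wₕ = 0.24143967; term = 0.24143967²·(1 − 0.16480990)·87500/932 = 4.5708266.
Medium: Wₕ = 0.75856033; term = 0.75856033²·(1 − 0.15010975)·303200/2667 = 55.596734.
Sum = 60.167561.
SE = √(60.167561) = 7.76.

7.76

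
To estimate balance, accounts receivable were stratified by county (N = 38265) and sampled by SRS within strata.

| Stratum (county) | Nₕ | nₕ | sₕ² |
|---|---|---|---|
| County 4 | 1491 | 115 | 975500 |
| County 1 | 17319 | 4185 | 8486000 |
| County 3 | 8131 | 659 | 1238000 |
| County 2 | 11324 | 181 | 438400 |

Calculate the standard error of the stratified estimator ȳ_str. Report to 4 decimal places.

Var(ȳ_str) = Σₕ Wₕ²(1 − fₕ)sₕ²/nₕ with Wₕ = Nₕ/N, N = 38265.
County 4: Wₕ = 0.03896511; term = 0.03896511²·(1 − 0.07712944)·975500/115 = 11.885626.
County 1: Wₕ = 0.45260682; term = 0.45260682²·(1 − 0.24164213)·8486000/4185 = 315.00972.
County 3: Wₕ = 0.21249183; term = 0.21249183²·(1 − 0.08104784)·1238000/659 = 77.949372.
County 2: Wₕ = 0.29593623; term = 0.29593623²·(1 − 0.01598375)·438400/181 = 208.73272.
Sum = 613.57744.
SE = √(613.57744) = 24.7705.

24.7705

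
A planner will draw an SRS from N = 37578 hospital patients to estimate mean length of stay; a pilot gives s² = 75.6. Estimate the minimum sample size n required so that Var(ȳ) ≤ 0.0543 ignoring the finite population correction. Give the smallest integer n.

1393

Without fpc, n₀ = s²/D = 75.6/0.0543 = 1392.2652.
Rounding up, n = 1393.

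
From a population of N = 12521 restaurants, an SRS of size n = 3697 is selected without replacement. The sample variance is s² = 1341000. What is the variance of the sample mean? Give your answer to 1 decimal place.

255.6

Under SRS without replacement, Var(ȳ) = (1 − f)·s²/n with f = n/N = 3697/12521 = 0.29526396.
Var(ȳ) = (1 − 0.29526396)·1341000/3697 = 0.70473604·362.72654 = 255.62646.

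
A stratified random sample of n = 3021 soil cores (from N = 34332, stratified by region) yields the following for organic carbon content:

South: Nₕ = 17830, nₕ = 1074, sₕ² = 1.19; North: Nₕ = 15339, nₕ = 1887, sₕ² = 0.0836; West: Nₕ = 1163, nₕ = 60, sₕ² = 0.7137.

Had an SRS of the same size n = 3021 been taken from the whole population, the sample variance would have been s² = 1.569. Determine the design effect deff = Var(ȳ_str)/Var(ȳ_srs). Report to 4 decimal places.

0.6366

Var(ȳ_str) = Σ Wₕ²(1−fₕ)sₕ²/nₕ with Wₕ = Nₕ/34332:
  South: (17830/34332)²·(1−1074/17830)·1.19/1074 = 2.8084466 × 10^-4
  North: (15339/34332)²·(1−1887/15339)·0.0836/1887 = 7.7556835 × 10^-6
  West: (1163/34332)²·(1−60/1163)·0.7137/60 = 1.2945579 × 10^-5
  → Var(ȳ_str) = 3.0154592 × 10^-4.
Var(ȳ_srs) = (1 − 3021/34332)·1.569/3021 = 4.7366364 × 10^-4.
deff = (3.0154592 × 10^-4) / (4.7366364 × 10^-4) = 0.6366.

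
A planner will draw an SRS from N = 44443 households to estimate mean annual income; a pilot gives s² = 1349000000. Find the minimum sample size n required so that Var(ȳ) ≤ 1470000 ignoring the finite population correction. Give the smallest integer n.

918

Without fpc, n₀ = s²/D = 1349000000/1470000 = 917.6871.
Rounding up, n = 918.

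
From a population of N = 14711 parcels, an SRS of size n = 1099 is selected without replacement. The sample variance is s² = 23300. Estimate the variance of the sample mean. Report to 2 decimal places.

Under SRS without replacement, Var(ȳ) = (1 − f)·s²/n with f = n/N = 1099/14711 = 0.07470600.
Var(ȳ) = (1 − 0.07470600)·23300/1099 = 0.92529400·21.201092 = 19.617243.

19.62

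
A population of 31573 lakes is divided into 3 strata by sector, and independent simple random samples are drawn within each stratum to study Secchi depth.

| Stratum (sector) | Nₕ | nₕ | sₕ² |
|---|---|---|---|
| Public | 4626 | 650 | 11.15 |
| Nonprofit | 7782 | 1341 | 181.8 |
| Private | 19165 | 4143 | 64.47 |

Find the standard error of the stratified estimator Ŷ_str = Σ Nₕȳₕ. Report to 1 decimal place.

3404.5

Var(Ŷ_str) = Σₕ Nₕ²(1 − fₕ)sₕ²/nₕ.
Public: 4626²·(1 − 650/4626)·11.15/650 = 315510.28.
Nonprofit: 7782²·(1 − 1341/7782)·181.8/1341 = 6.7953155 × 10^6.
Private: 19165²·(1 − 4143/19165)·64.47/4143 = 4.4800135 × 10^6.
Sum = 1.1590839 × 10^7.
SE = √(1.1590839 × 10^7) = 3404.5.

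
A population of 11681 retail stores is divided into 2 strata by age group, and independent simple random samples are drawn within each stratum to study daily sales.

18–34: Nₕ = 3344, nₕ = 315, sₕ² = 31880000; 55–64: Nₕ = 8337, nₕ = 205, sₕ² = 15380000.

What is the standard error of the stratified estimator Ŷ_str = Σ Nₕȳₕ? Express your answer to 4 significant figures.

2.472 × 10^6

Var(Ŷ_str) = Σₕ Nₕ²(1 − fₕ)sₕ²/nₕ.
18–34: 3344²·(1 − 315/3344)·31880000/315 = 1.0251167 × 10^12.
55–64: 8337²·(1 − 205/8337)·15380000/205 = 5.0863899 × 10^12.
Sum = 6.1115066 × 10^12.
SE = √(6.1115066 × 10^12) = 2.472 × 10^6.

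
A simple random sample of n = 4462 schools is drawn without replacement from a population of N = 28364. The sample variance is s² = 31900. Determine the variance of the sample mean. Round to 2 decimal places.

Under SRS without replacement, Var(ȳ) = (1 − f)·s²/n with f = n/N = 4462/28364 = 0.15731209.
Var(ȳ) = (1 − 0.15731209)·31900/4462 = 0.84268791·7.1492604 = 6.0245954.

6.02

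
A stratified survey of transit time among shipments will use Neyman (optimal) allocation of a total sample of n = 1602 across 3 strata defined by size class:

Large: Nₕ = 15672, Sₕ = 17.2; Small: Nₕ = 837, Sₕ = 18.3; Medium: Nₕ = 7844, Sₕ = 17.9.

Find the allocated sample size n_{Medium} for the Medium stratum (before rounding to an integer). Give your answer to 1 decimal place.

528.9

Neyman allocation: nₕ = n·NₕSₕ / Σⱼ NⱼSⱼ.
Σ NⱼSⱼ = 15672·17.2 + 837·18.3 + 7844·17.9 = 425283.1.
n_{Medium} = 1602·7844·17.9 / 425283.1 = 528.9.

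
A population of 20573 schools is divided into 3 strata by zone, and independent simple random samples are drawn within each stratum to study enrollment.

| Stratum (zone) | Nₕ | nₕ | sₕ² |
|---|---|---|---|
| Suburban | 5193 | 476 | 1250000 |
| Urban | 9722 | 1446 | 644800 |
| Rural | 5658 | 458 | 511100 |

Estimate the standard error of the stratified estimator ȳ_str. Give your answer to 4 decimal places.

17.7292

Var(ȳ_str) = Σₕ Wₕ²(1 − fₕ)sₕ²/nₕ with Wₕ = Nₕ/N, N = 20573.
Suburban: Wₕ = 0.25241822; term = 0.25241822²·(1 − 0.09166185)·1250000/476 = 151.98195.
Urban: Wₕ = 0.47256112; term = 0.47256112²·(1 − 0.14873483)·644800/1446 = 84.769102.
Rural: Wₕ = 0.27502066; term = 0.27502066²·(1 − 0.08094733)·511100/458 = 77.573152.
Sum = 314.3242.
SE = √(314.3242) = 17.7292.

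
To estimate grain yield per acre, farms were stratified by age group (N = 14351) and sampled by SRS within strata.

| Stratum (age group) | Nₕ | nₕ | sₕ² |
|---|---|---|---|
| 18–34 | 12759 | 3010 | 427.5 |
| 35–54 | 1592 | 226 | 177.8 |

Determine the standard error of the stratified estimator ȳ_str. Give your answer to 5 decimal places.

Var(ȳ_str) = Σₕ Wₕ²(1 − fₕ)sₕ²/nₕ with Wₕ = Nₕ/N, N = 14351.
18–34: Wₕ = 0.88906696; term = 0.88906696²·(1 − 0.23591191)·427.5/3010 = 0.085779202.
35–54: Wₕ = 0.11093304; term = 0.11093304²·(1 − 0.14195980)·177.8/226 = 0.0083071634.
Sum = 0.094086365.
SE = √(0.094086365) = 0.30674.

0.30674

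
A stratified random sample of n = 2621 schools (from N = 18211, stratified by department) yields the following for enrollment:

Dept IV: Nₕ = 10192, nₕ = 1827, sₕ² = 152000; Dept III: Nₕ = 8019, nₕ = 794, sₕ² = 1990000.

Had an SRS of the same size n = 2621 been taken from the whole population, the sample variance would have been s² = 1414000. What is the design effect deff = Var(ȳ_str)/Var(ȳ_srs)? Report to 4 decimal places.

0.9944

Var(ȳ_str) = Σ Wₕ²(1−fₕ)sₕ²/nₕ with Wₕ = Nₕ/18211:
  Dept IV: (10192/18211)²·(1−1827/10192)·152000/1827 = 21.387637
  Dept III: (8019/18211)²·(1−794/8019)·1990000/794 = 437.84768
  → Var(ȳ_str) = 459.23532.
Var(ȳ_srs) = (1 − 2621/18211)·1414000/2621 = 461.84337.
deff = 459.23532 / 461.84337 = 0.9944.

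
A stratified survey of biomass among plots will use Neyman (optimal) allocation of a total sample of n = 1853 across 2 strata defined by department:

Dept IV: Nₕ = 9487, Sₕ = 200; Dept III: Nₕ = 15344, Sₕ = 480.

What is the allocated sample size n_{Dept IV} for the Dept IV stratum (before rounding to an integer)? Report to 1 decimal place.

Neyman allocation: nₕ = n·NₕSₕ / Σⱼ NⱼSⱼ.
Σ NⱼSⱼ = 9487·200 + 15344·480 = 9.26252 × 10^6.
n_{Dept IV} = 1853·9487·200 / (9.26252 × 10^6) = 379.6.

379.6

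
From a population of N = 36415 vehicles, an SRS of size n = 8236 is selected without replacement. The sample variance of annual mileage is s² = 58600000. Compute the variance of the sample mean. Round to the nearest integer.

Under SRS without replacement, Var(ȳ) = (1 − f)·s²/n with f = n/N = 8236/36415 = 0.22617053.
Var(ȳ) = (1 − 0.22617053)·58600000/8236 = 0.77382947·7115.1044 = 5505.8775.

5506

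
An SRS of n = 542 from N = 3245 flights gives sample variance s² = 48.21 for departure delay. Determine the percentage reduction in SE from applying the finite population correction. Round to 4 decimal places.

8.7326

f = n/N = 542/3245 = 0.16702619.
SE_no-fpc = √(s²/n) = 0.29824208; SE_fpc = √((1−f)s²/n) = 0.27219779.
Ratio = √(1−f) = 0.91267399. Reduction = 100·(1 − 0.91267399) = 8.7326%.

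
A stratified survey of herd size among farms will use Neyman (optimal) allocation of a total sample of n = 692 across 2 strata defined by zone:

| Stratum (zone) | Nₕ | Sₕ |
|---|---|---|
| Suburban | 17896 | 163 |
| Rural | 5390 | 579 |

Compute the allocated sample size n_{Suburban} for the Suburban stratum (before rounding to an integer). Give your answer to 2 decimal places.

Neyman allocation: nₕ = n·NₕSₕ / Σⱼ NⱼSⱼ.
Σ NⱼSⱼ = 17896·163 + 5390·579 = 6.037858 × 10^6.
n_{Suburban} = 692·17896·163 / (6.037858 × 10^6) = 334.32.

334.32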